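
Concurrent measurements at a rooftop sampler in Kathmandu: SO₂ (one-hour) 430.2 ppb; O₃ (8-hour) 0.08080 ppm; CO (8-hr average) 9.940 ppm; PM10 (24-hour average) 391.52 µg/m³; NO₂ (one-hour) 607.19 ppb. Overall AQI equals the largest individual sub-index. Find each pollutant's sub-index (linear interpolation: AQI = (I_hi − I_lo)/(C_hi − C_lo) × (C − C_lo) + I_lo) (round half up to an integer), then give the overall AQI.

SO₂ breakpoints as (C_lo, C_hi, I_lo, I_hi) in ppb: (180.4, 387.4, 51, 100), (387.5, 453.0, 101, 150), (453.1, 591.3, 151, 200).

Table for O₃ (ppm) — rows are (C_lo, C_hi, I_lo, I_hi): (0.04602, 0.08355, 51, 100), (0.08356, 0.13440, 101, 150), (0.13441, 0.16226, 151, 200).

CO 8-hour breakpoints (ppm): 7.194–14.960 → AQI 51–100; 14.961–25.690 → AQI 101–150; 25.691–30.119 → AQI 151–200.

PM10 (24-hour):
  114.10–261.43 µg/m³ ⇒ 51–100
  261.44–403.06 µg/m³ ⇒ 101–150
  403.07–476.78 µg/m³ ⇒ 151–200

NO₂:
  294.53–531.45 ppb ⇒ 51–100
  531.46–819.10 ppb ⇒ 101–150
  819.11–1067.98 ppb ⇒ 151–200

SO₂ 430.2: bracket 387.5–453.0 → index 101–150; slope 49/65.5, offset 42.7.
AQI = 101 + 49/65.5·42.7 ≈ 132.94 ⇒ 133.
O₃: 0.08080 lies in 0.04602–0.08355, so I_lo=51, I_hi=100, C_lo=0.04602, C_hi=0.08355.
(100−51)/(0.08355−0.04602) × (0.08080−0.04602) + 51 = 49/0.03753 × 0.03478 + 51 ≈ 96.41 → 96.
CO 9.940: bracket 7.194–14.960 → index 51–100; slope 49/7.766, offset 2.746.
AQI = 51 + 49/7.766·2.746 ≈ 68.33 ⇒ 68.
PM10: row 261.44–403.06 (AQI 101–150). (150−101)·(391.52−261.44)/(403.06−261.44) + 101 = 49·130.08/141.62 + 101 ≈ 146.01 → 146.
NO₂: row 531.46–819.10 (AQI 101–150). (150−101)·(607.19−531.46)/(819.10−531.46) + 101 = 49·75.73/287.64 + 101 ≈ 113.90 → 114.
Sub-indices: SO₂→133, O₃→96, CO→68, PM10→146, NO₂→114. Overall AQI = max = 146; dominant pollutant is PM10.
AQI 146: Unhealthy for Sensitive Groups.

146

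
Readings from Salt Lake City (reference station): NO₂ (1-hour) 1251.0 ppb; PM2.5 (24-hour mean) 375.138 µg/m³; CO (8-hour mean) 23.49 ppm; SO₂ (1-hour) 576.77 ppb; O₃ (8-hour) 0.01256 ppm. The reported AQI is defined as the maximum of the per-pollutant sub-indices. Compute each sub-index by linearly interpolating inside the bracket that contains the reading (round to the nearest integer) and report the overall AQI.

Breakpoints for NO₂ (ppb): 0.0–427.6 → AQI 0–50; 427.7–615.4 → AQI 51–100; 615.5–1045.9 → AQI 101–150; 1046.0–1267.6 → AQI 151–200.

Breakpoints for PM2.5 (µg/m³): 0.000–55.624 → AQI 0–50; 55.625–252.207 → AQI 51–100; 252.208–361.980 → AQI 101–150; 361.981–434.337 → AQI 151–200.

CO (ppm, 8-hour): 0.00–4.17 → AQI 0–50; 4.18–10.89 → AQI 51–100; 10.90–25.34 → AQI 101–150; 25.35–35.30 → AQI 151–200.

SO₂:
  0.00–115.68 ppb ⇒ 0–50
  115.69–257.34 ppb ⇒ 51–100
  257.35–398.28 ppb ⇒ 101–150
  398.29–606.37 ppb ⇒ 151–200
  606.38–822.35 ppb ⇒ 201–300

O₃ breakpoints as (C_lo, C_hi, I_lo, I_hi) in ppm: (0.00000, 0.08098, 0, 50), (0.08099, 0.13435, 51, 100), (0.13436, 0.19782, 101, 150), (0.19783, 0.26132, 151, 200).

NO₂: 1251.0 lies in 1046.0–1267.6, so I_lo=151, I_hi=200, C_lo=1046.0, C_hi=1267.6.
(200−151)/(1267.6−1046.0) × (1251.0−1046.0) + 151 = 49/221.6 × 205.0 + 151 ≈ 196.33 → 196.
PM2.5 375.138: bracket 361.981–434.337 → index 151–200; slope 49/72.356, offset 13.157.
AQI = 151 + 49/72.356·13.157 ≈ 159.91 ⇒ 160.
CO: 23.49 lies in 10.90–25.34, so I_lo=101, I_hi=150, C_lo=10.90, C_hi=25.34.
(150−101)/(25.34−10.90) × (23.49−10.90) + 101 = 49/14.44 × 12.59 + 101 ≈ 143.72 → 144.
SO₂: 576.77 lies in 398.29–606.37, so I_lo=151, I_hi=200, C_lo=398.29, C_hi=606.37.
(200−151)/(606.37−398.29) × (576.77−398.29) + 151 = 49/208.08 × 178.48 + 151 ≈ 193.03 → 193.
O₃: row 0.00000–0.08098 (AQI 0–50). (50−0)·(0.01256−0.00000)/(0.08098−0.00000) + 0 = 50·0.01256/0.08098 + 0 ≈ 7.76 → 8.
Sub-indices: NO₂→196, PM2.5→160, CO→144, SO₂→193, O₃→8. Overall AQI = max = 196; dominant pollutant is NO₂.

196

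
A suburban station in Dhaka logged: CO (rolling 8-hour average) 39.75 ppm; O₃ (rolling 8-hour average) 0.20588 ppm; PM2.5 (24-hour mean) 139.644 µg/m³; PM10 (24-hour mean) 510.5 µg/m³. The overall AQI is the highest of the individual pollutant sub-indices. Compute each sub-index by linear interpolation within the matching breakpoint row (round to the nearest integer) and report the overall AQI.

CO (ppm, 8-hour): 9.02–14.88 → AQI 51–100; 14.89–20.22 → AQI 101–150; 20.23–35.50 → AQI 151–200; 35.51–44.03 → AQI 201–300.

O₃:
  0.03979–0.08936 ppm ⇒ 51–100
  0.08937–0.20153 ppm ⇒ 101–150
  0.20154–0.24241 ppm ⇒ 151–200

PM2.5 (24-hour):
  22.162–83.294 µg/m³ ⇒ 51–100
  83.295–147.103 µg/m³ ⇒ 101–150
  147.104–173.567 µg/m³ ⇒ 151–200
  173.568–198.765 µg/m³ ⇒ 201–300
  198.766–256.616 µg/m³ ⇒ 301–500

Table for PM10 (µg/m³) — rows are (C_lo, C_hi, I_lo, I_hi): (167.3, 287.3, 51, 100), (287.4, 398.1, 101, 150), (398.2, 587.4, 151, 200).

CO 39.75: bracket 35.51–44.03 → index 201–300; slope 99/8.52, offset 4.24.
AQI = 201 + 99/8.52·4.24 ≈ 250.27 ⇒ 250.
O₃ 0.20588: bracket 0.20154–0.24241 → index 151–200; slope 49/0.04087, offset 0.00434.
AQI = 151 + 49/0.04087·0.00434 ≈ 156.20 ⇒ 156.
PM2.5: row 83.295–147.103 (AQI 101–150). (150−101)·(139.644−83.295)/(147.103−83.295) + 101 = 49·56.349/63.808 + 101 ≈ 144.27 → 144.
PM10: 510.5 ∈ [398.2, 587.4] ↔ index [151, 200].
151 + (510.5−398.2)·(200−151)/(587.4−398.2) = 151 + 112.3·49/189.2 ≈ 180.08, so AQI = 180.
Sub-indices: CO→250, O₃→156, PM2.5→144, PM10→180. Overall AQI = max = 250; dominant pollutant is CO.

250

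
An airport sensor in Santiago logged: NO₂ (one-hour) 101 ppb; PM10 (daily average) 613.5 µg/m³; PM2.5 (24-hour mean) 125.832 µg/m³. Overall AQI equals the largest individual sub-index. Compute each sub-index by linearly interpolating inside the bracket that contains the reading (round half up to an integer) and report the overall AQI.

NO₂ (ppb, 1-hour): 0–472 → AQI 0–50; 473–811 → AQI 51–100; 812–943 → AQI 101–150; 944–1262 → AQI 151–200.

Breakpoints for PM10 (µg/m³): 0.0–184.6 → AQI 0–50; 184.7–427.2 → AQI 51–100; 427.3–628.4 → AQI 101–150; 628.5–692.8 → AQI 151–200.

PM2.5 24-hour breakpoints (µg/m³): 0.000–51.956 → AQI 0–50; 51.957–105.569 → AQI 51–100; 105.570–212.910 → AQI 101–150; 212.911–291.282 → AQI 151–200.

146

NO₂: 101 lies in 0–472, so I_lo=0, I_hi=50, C_lo=0, C_hi=472.
(50−0)/(472−0) × (101−0) + 0 = 50/472 × 101 + 0 ≈ 10.70 → 11.
PM10 613.5: bracket 427.3–628.4 → index 101–150; slope 49/201.1, offset 186.2.
AQI = 101 + 49/201.1·186.2 ≈ 146.37 ⇒ 146.
PM2.5: 125.832 lies in 105.570–212.910, so I_lo=101, I_hi=150, C_lo=105.570, C_hi=212.910.
(150−101)/(212.910−105.570) × (125.832−105.570) + 101 = 49/107.340 × 20.262 + 101 ≈ 110.25 → 110.
Sub-indices: NO₂→11, PM10→146, PM2.5→110. Overall AQI = max = 146; dominant pollutant is PM10.
AQI 146: Unhealthy for Sensitive Groups.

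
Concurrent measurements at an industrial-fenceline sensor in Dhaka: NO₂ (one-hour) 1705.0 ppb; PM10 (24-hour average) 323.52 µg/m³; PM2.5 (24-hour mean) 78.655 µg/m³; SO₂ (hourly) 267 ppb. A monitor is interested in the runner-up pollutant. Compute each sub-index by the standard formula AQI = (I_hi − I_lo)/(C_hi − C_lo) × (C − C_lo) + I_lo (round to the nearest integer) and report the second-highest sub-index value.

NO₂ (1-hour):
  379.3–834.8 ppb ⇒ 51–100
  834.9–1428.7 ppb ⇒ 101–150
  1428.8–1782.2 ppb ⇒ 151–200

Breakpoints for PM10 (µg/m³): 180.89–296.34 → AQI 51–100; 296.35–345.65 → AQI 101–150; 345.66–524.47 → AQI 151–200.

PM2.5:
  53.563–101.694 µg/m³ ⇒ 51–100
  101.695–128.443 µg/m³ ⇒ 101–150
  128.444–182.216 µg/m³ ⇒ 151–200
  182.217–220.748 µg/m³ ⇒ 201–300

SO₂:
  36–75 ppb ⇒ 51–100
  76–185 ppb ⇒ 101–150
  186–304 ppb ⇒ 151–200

185

NO₂: 1705.0 ∈ [1428.8, 1782.2] ↔ index [151, 200].
151 + (1705.0−1428.8)·(200−151)/(1782.2−1428.8) = 151 + 276.2·49/353.4 ≈ 189.30, so AQI = 189.
PM10: row 296.35–345.65 (AQI 101–150). (150−101)·(323.52−296.35)/(345.65−296.35) + 101 = 49·27.17/49.30 + 101 ≈ 128.00 → 128.
PM2.5: 78.655 ∈ [53.563, 101.694] ↔ index [51, 100].
51 + (78.655−53.563)·(100−51)/(101.694−53.563) = 51 + 25.092·49/48.131 ≈ 76.55, so AQI = 77.
SO₂: row 186–304 (AQI 151–200). (200−151)·(267−186)/(304−186) + 151 = 49·81/118 + 151 ≈ 184.64 → 185.
Sub-indices: NO₂→189, PM10→128, PM2.5→77, SO₂→185. Ranked high→low: 189, 185, 128, 77. Second-highest sub-index = 185.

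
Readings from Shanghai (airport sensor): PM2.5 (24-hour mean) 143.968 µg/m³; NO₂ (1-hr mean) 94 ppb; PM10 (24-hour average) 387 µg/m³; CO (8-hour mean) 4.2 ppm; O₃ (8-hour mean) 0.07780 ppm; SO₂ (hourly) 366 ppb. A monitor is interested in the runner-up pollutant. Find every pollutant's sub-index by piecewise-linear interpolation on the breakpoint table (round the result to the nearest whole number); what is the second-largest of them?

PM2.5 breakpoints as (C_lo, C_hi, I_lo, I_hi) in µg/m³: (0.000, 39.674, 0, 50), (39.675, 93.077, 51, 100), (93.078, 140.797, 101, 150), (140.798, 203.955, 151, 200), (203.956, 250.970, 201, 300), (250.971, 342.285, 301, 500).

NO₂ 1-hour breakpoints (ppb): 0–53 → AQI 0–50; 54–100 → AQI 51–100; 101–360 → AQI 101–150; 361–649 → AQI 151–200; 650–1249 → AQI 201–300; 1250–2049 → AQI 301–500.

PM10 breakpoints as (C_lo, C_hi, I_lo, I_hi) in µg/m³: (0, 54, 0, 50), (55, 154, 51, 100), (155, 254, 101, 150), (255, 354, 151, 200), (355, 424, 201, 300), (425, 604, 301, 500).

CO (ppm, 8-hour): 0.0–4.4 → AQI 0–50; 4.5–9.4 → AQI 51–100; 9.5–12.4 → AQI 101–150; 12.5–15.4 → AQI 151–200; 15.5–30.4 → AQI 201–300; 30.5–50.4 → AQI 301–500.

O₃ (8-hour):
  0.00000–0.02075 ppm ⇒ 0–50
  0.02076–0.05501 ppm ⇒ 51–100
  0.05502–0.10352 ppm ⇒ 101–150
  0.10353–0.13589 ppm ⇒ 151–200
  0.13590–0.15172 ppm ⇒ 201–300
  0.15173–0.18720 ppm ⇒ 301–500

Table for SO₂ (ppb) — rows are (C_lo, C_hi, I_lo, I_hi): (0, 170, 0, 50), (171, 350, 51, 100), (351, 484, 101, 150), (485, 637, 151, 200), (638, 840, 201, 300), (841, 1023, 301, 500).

PM2.5: 143.968 ∈ [140.798, 203.955] ↔ index [151, 200].
151 + (143.968−140.798)·(200−151)/(203.955−140.798) = 151 + 3.170·49/63.157 ≈ 153.46, so AQI = 153.
NO₂ 94: bracket 54–100 → index 51–100; slope 49/46, offset 40.
AQI = 51 + 49/46·40 ≈ 93.61 ⇒ 94.
PM10: 387 ∈ [355, 424] ↔ index [201, 300].
201 + (387−355)·(300−201)/(424−355) = 201 + 32·99/69 ≈ 246.91, so AQI = 247.
CO 4.2: bracket 0.0–4.4 → index 0–50; slope 50/4.4, offset 4.2.
AQI = 0 + 50/4.4·4.2 ≈ 47.73 ⇒ 48.
O₃ 0.07780: bracket 0.05502–0.10352 → index 101–150; slope 49/0.04850, offset 0.02278.
AQI = 101 + 49/0.04850·0.02278 ≈ 124.01 ⇒ 124.
SO₂: row 351–484 (AQI 101–150). (150−101)·(366−351)/(484−351) + 101 = 49·15/133 + 101 ≈ 106.53 → 107.
Sub-indices: PM2.5→153, NO₂→94, PM10→247, CO→48, O₃→124, SO₂→107. Ranked high→low: 247, 153, 124, 107, 94, 48. Second-highest sub-index = 153.

153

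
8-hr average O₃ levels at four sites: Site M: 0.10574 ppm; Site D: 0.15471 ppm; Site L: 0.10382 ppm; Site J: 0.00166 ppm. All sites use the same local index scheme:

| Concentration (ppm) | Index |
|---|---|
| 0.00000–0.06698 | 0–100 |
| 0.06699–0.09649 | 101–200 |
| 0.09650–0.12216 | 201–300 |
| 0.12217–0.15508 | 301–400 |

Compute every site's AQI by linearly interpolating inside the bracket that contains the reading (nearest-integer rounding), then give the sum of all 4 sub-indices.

867

Site M: row 0.09650–0.12216 (AQI 201–300). (300−201)·(0.10574−0.09650)/(0.12216−0.09650) + 201 = 99·0.00924/0.02566 + 201 ≈ 236.65 → 237.
Site D: row 0.12217–0.15508 (AQI 301–400). (400−301)·(0.15471−0.12217)/(0.15508−0.12217) + 301 = 99·0.03254/0.03291 + 301 ≈ 398.89 → 399.
Site L 0.10382: bracket 0.09650–0.12216 → index 201–300; slope 99/0.02566, offset 0.00732.
AQI = 201 + 99/0.02566·0.00732 ≈ 229.24 ⇒ 229.
Site J: row 0.00000–0.06698 (AQI 0–100). (100−0)·(0.00166−0.00000)/(0.06698−0.00000) + 0 = 100·0.00166/0.06698 + 0 ≈ 2.48 → 2.
AQIs: Site M=237, Site D=399, Site L=229, Site J=2. Sum = 237 + 399 + 229 + 2 = 867.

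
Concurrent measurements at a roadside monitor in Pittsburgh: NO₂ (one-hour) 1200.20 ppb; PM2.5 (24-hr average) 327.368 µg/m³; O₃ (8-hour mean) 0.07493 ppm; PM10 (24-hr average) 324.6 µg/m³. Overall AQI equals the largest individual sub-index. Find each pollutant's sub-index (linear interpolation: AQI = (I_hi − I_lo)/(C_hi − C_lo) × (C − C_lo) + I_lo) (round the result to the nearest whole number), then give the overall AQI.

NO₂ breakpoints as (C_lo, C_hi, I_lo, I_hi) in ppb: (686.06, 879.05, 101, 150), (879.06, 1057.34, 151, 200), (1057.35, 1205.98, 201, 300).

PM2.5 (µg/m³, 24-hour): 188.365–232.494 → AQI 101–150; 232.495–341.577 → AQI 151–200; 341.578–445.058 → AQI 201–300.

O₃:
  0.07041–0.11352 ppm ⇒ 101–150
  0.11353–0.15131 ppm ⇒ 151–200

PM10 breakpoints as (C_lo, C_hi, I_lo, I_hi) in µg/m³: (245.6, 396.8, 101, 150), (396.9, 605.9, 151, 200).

NO₂: 1200.20 lies in 1057.35–1205.98, so I_lo=201, I_hi=300, C_lo=1057.35, C_hi=1205.98.
(300−201)/(1205.98−1057.35) × (1200.20−1057.35) + 201 = 99/148.63 × 142.85 + 201 ≈ 296.15 → 296.
PM2.5 327.368: bracket 232.495–341.577 → index 151–200; slope 49/109.082, offset 94.873.
AQI = 151 + 49/109.082·94.873 ≈ 193.62 ⇒ 194.
O₃: 0.07493 lies in 0.07041–0.11352, so I_lo=101, I_hi=150, C_lo=0.07041, C_hi=0.11352.
(150−101)/(0.11352−0.07041) × (0.07493−0.07041) + 101 = 49/0.04311 × 0.00452 + 101 ≈ 106.14 → 106.
PM10: row 245.6–396.8 (AQI 101–150). (150−101)·(324.6−245.6)/(396.8−245.6) + 101 = 49·79.0/151.2 + 101 ≈ 126.60 → 127.
Sub-indices: NO₂→296, PM2.5→194, O₃→106, PM10→127. Overall AQI = max = 296; dominant pollutant is NO₂.

296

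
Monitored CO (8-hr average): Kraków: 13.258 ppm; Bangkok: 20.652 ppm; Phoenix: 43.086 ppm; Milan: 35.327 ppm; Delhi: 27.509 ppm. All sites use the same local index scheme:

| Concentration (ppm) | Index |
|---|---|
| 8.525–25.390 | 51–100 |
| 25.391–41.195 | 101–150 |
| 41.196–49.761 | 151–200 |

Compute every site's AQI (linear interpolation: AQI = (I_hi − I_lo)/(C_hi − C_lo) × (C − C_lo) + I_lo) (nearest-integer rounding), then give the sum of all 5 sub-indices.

Kraków: 13.258 lies in 8.525–25.390, so I_lo=51, I_hi=100, C_lo=8.525, C_hi=25.390.
(100−51)/(25.390−8.525) × (13.258−8.525) + 51 = 49/16.865 × 4.733 + 51 ≈ 64.75 → 65.
Bangkok 20.652: bracket 8.525–25.390 → index 51–100; slope 49/16.865, offset 12.127.
AQI = 51 + 49/16.865·12.127 ≈ 86.23 ⇒ 86.
Phoenix: 43.086 lies in 41.196–49.761, so I_lo=151, I_hi=200, C_lo=41.196, C_hi=49.761.
(200−151)/(49.761−41.196) × (43.086−41.196) + 151 = 49/8.565 × 1.890 + 151 ≈ 161.81 → 162.
Milan: 35.327 ∈ [25.391, 41.195] ↔ index [101, 150].
101 + (35.327−25.391)·(150−101)/(41.195−25.391) = 101 + 9.936·49/15.804 ≈ 131.81, so AQI = 132.
Delhi: 27.509 ∈ [25.391, 41.195] ↔ index [101, 150].
101 + (27.509−25.391)·(150−101)/(41.195−25.391) = 101 + 2.118·49/15.804 ≈ 107.57, so AQI = 108.
AQIs: Kraków=65, Bangkok=86, Phoenix=162, Milan=132, Delhi=108. Sum = 65 + 86 + 162 + 132 + 108 = 553.

553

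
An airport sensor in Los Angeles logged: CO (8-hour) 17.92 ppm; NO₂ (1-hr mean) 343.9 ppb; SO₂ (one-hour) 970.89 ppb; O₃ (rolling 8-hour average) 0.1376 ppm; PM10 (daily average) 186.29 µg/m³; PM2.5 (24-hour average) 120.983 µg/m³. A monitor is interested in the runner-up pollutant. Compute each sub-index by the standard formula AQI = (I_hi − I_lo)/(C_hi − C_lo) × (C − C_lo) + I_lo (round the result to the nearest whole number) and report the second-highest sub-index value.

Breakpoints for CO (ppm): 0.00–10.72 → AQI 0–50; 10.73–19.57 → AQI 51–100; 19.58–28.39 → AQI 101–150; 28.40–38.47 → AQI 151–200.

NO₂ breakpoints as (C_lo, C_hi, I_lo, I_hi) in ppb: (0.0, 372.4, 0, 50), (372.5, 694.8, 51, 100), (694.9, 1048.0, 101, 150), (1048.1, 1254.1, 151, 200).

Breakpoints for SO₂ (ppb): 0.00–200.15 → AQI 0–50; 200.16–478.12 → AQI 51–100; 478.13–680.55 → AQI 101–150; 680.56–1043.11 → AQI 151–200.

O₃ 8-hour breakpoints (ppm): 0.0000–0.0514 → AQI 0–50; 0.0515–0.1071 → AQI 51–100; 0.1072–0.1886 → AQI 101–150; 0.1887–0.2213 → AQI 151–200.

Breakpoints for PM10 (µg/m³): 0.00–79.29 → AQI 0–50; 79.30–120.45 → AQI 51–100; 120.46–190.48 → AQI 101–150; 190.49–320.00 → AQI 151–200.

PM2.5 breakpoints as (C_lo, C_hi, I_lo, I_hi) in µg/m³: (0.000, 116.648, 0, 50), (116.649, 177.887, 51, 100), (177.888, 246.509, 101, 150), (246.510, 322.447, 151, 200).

CO: 17.92 lies in 10.73–19.57, so I_lo=51, I_hi=100, C_lo=10.73, C_hi=19.57.
(100−51)/(19.57−10.73) × (17.92−10.73) + 51 = 49/8.84 × 7.19 + 51 ≈ 90.85 → 91.
NO₂: row 0.0–372.4 (AQI 0–50). (50−0)·(343.9−0.0)/(372.4−0.0) + 0 = 50·343.9/372.4 + 0 ≈ 46.17 → 46.
SO₂: row 680.56–1043.11 (AQI 151–200). (200−151)·(970.89−680.56)/(1043.11−680.56) + 151 = 49·290.33/362.55 + 151 ≈ 190.24 → 190.
O₃: 0.1376 ∈ [0.1072, 0.1886] ↔ index [101, 150].
101 + (0.1376−0.1072)·(150−101)/(0.1886−0.1072) = 101 + 0.0304·49/0.0814 ≈ 119.30, so AQI = 119.
PM10: 186.29 ∈ [120.46, 190.48] ↔ index [101, 150].
101 + (186.29−120.46)·(150−101)/(190.48−120.46) = 101 + 65.83·49/70.02 ≈ 147.07, so AQI = 147.
PM2.5: row 116.649–177.887 (AQI 51–100). (100−51)·(120.983−116.649)/(177.887−116.649) + 51 = 49·4.334/61.238 + 51 ≈ 54.47 → 54.
Sub-indices: CO→91, NO₂→46, SO₂→190, O₃→119, PM10→147, PM2.5→54. Ranked high→low: 190, 147, 119, 91, 54, 46. Second-highest sub-index = 147.

147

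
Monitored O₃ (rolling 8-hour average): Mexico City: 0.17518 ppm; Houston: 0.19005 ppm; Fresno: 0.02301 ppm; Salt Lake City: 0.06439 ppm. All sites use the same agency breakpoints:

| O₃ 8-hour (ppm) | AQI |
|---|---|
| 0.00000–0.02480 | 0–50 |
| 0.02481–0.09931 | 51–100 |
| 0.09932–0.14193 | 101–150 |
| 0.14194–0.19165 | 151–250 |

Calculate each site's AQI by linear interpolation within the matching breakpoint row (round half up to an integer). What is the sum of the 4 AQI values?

587

Mexico City: 0.17518 lies in 0.14194–0.19165, so I_lo=151, I_hi=250, C_lo=0.14194, C_hi=0.19165.
(250−151)/(0.19165−0.14194) × (0.17518−0.14194) + 151 = 99/0.04971 × 0.03324 + 151 ≈ 217.20 → 217.
Houston 0.19005: bracket 0.14194–0.19165 → index 151–250; slope 99/0.04971, offset 0.04811.
AQI = 151 + 99/0.04971·0.04811 ≈ 246.81 ⇒ 247.
Fresno 0.02301: bracket 0.00000–0.02480 → index 0–50; slope 50/0.02480, offset 0.02301.
AQI = 0 + 50/0.02480·0.02301 ≈ 46.39 ⇒ 46.
Salt Lake City: 0.06439 ∈ [0.02481, 0.09931] ↔ index [51, 100].
51 + (0.06439−0.02481)·(100−51)/(0.09931−0.02481) = 51 + 0.03958·49/0.07450 ≈ 77.03, so AQI = 77.
AQIs: Mexico City=217, Houston=247, Fresno=46, Salt Lake City=77. Sum = 217 + 247 + 46 + 77 = 587.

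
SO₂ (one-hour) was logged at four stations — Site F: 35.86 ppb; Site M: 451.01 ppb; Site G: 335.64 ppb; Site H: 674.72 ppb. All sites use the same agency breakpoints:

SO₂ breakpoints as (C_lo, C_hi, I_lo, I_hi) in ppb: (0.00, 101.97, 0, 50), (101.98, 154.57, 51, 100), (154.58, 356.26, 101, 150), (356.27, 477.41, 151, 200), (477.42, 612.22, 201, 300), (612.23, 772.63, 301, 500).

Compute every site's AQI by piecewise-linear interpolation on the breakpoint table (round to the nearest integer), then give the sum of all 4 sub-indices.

Site F: row 0.00–101.97 (AQI 0–50). (50−0)·(35.86−0.00)/(101.97−0.00) + 0 = 50·35.86/101.97 + 0 ≈ 17.58 → 18.
Site M: row 356.27–477.41 (AQI 151–200). (200−151)·(451.01−356.27)/(477.41−356.27) + 151 = 49·94.74/121.14 + 151 ≈ 189.32 → 189.
Site G: row 154.58–356.26 (AQI 101–150). (150−101)·(335.64−154.58)/(356.26−154.58) + 101 = 49·181.06/201.68 + 101 ≈ 144.99 → 145.
Site H: 674.72 lies in 612.23–772.63, so I_lo=301, I_hi=500, C_lo=612.23, C_hi=772.63.
(500−301)/(772.63−612.23) × (674.72−612.23) + 301 = 199/160.40 × 62.49 + 301 ≈ 378.53 → 379.
AQIs: Site F=18, Site M=189, Site G=145, Site H=379. Sum = 18 + 189 + 145 + 379 = 731.

731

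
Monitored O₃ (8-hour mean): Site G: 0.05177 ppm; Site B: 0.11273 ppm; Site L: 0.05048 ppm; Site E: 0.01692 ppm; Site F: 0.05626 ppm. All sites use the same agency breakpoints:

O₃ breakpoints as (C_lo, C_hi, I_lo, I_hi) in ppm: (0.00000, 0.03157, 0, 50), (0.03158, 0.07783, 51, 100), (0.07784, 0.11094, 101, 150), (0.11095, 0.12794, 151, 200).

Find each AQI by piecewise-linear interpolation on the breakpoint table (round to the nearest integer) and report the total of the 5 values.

Site G: 0.05177 ∈ [0.03158, 0.07783] ↔ index [51, 100].
51 + (0.05177−0.03158)·(100−51)/(0.07783−0.03158) = 51 + 0.02019·49/0.04625 ≈ 72.39, so AQI = 72.
Site B 0.11273: bracket 0.11095–0.12794 → index 151–200; slope 49/0.01699, offset 0.00178.
AQI = 151 + 49/0.01699·0.00178 ≈ 156.13 ⇒ 156.
Site L 0.05048: bracket 0.03158–0.07783 → index 51–100; slope 49/0.04625, offset 0.01890.
AQI = 51 + 49/0.04625·0.01890 ≈ 71.02 ⇒ 71.
Site E: 0.01692 ∈ [0.00000, 0.03157] ↔ index [0, 50].
0 + (0.01692−0.00000)·(50−0)/(0.03157−0.00000) = 0 + 0.01692·50/0.03157 ≈ 26.80, so AQI = 27.
Site F: row 0.03158–0.07783 (AQI 51–100). (100−51)·(0.05626−0.03158)/(0.07783−0.03158) + 51 = 49·0.02468/0.04625 + 51 ≈ 77.15 → 77.
AQIs: Site G=72, Site B=156, Site L=71, Site E=27, Site F=77. Sum = 72 + 156 + 71 + 27 + 77 = 403.

403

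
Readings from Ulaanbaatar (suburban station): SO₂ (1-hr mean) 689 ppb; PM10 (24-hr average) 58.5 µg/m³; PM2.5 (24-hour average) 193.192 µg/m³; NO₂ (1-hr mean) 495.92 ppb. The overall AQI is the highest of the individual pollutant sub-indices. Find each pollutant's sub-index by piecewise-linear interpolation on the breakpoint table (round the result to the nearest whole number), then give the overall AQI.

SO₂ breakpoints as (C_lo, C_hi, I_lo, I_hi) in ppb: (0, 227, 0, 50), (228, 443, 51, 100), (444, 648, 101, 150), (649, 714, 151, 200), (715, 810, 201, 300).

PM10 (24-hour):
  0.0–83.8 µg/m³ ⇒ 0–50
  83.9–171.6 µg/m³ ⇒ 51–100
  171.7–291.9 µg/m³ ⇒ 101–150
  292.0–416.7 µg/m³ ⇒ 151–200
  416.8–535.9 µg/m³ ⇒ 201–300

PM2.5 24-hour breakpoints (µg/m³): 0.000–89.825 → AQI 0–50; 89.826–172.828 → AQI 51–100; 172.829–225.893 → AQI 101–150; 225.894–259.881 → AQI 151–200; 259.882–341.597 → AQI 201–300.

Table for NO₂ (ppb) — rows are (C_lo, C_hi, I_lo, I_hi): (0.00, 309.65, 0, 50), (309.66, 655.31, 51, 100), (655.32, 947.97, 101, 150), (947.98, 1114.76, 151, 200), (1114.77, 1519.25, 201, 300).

181

SO₂: 689 ∈ [649, 714] ↔ index [151, 200].
151 + (689−649)·(200−151)/(714−649) = 151 + 40·49/65 ≈ 181.15, so AQI = 181.
PM10: 58.5 lies in 0.0–83.8, so I_lo=0, I_hi=50, C_lo=0.0, C_hi=83.8.
(50−0)/(83.8−0.0) × (58.5−0.0) + 0 = 50/83.8 × 58.5 + 0 ≈ 34.90 → 35.
PM2.5: 193.192 ∈ [172.829, 225.893] ↔ index [101, 150].
101 + (193.192−172.829)·(150−101)/(225.893−172.829) = 101 + 20.363·49/53.064 ≈ 119.80, so AQI = 120.
NO₂: 495.92 lies in 309.66–655.31, so I_lo=51, I_hi=100, C_lo=309.66, C_hi=655.31.
(100−51)/(655.31−309.66) × (495.92−309.66) + 51 = 49/345.65 × 186.26 + 51 ≈ 77.40 → 77.
Sub-indices: SO₂→181, PM10→35, PM2.5→120, NO₂→77. Overall AQI = max = 181; dominant pollutant is SO₂.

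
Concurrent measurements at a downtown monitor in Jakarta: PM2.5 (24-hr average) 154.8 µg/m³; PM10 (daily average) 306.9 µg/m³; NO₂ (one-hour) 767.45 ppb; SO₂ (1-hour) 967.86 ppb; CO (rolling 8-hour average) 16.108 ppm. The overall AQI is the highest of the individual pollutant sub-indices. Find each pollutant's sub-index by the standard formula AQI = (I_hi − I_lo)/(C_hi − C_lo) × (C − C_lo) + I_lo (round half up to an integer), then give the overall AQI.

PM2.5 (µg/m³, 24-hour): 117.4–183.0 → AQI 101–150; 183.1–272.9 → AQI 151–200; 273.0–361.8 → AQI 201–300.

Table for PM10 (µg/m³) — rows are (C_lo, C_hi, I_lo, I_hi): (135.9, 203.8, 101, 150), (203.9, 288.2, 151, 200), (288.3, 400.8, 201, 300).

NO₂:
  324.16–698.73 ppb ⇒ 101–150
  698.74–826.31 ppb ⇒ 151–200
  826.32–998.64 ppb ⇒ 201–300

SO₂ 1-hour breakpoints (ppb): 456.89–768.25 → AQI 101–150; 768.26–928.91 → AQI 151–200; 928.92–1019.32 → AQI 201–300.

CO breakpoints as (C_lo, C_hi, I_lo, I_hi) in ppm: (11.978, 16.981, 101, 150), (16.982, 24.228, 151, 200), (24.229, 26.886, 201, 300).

PM2.5: row 117.4–183.0 (AQI 101–150). (150−101)·(154.8−117.4)/(183.0−117.4) + 101 = 49·37.4/65.6 + 101 ≈ 128.94 → 129.
PM10 306.9: bracket 288.3–400.8 → index 201–300; slope 99/112.5, offset 18.6.
AQI = 201 + 99/112.5·18.6 ≈ 217.37 ⇒ 217.
NO₂: 767.45 lies in 698.74–826.31, so I_lo=151, I_hi=200, C_lo=698.74, C_hi=826.31.
(200−151)/(826.31−698.74) × (767.45−698.74) + 151 = 49/127.57 × 68.71 + 151 ≈ 177.39 → 177.
SO₂: 967.86 lies in 928.92–1019.32, so I_lo=201, I_hi=300, C_lo=928.92, C_hi=1019.32.
(300−201)/(1019.32−928.92) × (967.86−928.92) + 201 = 99/90.40 × 38.94 + 201 ≈ 243.64 → 244.
CO: row 11.978–16.981 (AQI 101–150). (150−101)·(16.108−11.978)/(16.981−11.978) + 101 = 49·4.130/5.003 + 101 ≈ 141.45 → 141.
Sub-indices: PM2.5→129, PM10→217, NO₂→177, SO₂→244, CO→141. Overall AQI = max = 244; dominant pollutant is SO₂.

244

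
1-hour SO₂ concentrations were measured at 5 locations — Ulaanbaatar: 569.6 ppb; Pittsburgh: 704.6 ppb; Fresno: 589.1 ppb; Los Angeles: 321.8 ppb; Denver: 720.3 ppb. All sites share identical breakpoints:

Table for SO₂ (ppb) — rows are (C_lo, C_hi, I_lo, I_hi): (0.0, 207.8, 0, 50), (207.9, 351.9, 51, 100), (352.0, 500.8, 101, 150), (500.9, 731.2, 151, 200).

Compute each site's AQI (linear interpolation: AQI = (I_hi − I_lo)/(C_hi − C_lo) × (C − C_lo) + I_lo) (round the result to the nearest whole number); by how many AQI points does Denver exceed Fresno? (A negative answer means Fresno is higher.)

Ulaanbaatar: 569.6 lies in 500.9–731.2, so I_lo=151, I_hi=200, C_lo=500.9, C_hi=731.2.
(200−151)/(731.2−500.9) × (569.6−500.9) + 151 = 49/230.3 × 68.7 + 151 ≈ 165.62 → 166.
Pittsburgh 704.6: bracket 500.9–731.2 → index 151–200; slope 49/230.3, offset 203.7.
AQI = 151 + 49/230.3·203.7 ≈ 194.34 ⇒ 194.
Fresno: 589.1 ∈ [500.9, 731.2] ↔ index [151, 200].
151 + (589.1−500.9)·(200−151)/(731.2−500.9) = 151 + 88.2·49/230.3 ≈ 169.77, so AQI = 170.
Los Angeles: 321.8 lies in 207.9–351.9, so I_lo=51, I_hi=100, C_lo=207.9, C_hi=351.9.
(100−51)/(351.9−207.9) × (321.8−207.9) + 51 = 49/144.0 × 113.9 + 51 ≈ 89.76 → 90.
Denver: row 500.9–731.2 (AQI 151–200). (200−151)·(720.3−500.9)/(731.2−500.9) + 151 = 49·219.4/230.3 + 151 ≈ 197.68 → 198.
AQIs: Ulaanbaatar=166, Pittsburgh=194, Fresno=170, Los Angeles=90, Denver=198. Denver (198) − Fresno (170) = 28.

28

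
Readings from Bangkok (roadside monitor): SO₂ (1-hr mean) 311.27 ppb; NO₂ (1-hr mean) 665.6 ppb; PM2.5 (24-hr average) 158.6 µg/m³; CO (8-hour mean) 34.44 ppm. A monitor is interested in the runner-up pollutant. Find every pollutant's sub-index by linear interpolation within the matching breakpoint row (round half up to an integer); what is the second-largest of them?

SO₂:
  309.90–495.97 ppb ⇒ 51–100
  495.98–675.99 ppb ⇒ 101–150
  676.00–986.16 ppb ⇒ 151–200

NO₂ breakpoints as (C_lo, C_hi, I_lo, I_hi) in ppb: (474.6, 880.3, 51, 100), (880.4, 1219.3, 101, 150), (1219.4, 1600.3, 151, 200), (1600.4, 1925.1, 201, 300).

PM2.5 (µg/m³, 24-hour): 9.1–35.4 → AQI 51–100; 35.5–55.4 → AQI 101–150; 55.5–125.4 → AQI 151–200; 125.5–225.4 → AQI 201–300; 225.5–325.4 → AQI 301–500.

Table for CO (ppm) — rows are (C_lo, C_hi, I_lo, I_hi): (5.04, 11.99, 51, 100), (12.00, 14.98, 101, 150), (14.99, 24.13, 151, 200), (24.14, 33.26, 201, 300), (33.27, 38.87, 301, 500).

234

SO₂: 311.27 ∈ [309.90, 495.97] ↔ index [51, 100].
51 + (311.27−309.90)·(100−51)/(495.97−309.90) = 51 + 1.37·49/186.07 ≈ 51.36, so AQI = 51.
NO₂ 665.6: bracket 474.6–880.3 → index 51–100; slope 49/405.7, offset 191.0.
AQI = 51 + 49/405.7·191.0 ≈ 74.07 ⇒ 74.
PM2.5: row 125.5–225.4 (AQI 201–300). (300−201)·(158.6−125.5)/(225.4−125.5) + 201 = 99·33.1/99.9 + 201 ≈ 233.80 → 234.
CO 34.44: bracket 33.27–38.87 → index 301–500; slope 199/5.60, offset 1.17.
AQI = 301 + 199/5.60·1.17 ≈ 342.58 ⇒ 343.
Sub-indices: SO₂→51, NO₂→74, PM2.5→234, CO→343. Ranked high→low: 343, 234, 74, 51. Second-highest sub-index = 234.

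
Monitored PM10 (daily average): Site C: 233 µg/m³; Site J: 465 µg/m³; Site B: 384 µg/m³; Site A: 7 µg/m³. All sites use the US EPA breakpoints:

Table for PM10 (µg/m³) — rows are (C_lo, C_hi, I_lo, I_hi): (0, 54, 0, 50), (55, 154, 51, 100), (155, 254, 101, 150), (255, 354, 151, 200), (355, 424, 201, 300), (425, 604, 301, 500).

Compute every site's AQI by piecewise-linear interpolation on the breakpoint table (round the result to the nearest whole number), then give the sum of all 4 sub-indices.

Site C: 233 ∈ [155, 254] ↔ index [101, 150].
101 + (233−155)·(150−101)/(254−155) = 101 + 78·49/99 ≈ 139.61, so AQI = 140.
Site J 465: bracket 425–604 → index 301–500; slope 199/179, offset 40.
AQI = 301 + 199/179·40 ≈ 345.47 ⇒ 345.
Site B: 384 ∈ [355, 424] ↔ index [201, 300].
201 + (384−355)·(300−201)/(424−355) = 201 + 29·99/69 ≈ 242.61, so AQI = 243.
Site A: row 0–54 (AQI 0–50). (50−0)·(7−0)/(54−0) + 0 = 50·7/54 + 0 ≈ 6.48 → 6.
AQIs: Site C=140, Site J=345, Site B=243, Site A=6. Sum = 140 + 345 + 243 + 6 = 734.

734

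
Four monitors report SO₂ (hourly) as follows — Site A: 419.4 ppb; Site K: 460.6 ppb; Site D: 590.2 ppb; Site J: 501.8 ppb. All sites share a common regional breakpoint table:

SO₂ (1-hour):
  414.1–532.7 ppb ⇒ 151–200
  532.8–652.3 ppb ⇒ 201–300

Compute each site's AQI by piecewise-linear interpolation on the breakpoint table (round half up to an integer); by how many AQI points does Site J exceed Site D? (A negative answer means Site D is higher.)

-62

Site A: 419.4 lies in 414.1–532.7, so I_lo=151, I_hi=200, C_lo=414.1, C_hi=532.7.
(200−151)/(532.7−414.1) × (419.4−414.1) + 151 = 49/118.6 × 5.3 + 151 ≈ 153.19 → 153.
Site K: 460.6 ∈ [414.1, 532.7] ↔ index [151, 200].
151 + (460.6−414.1)·(200−151)/(532.7−414.1) = 151 + 46.5·49/118.6 ≈ 170.21, so AQI = 170.
Site D: 590.2 ∈ [532.8, 652.3] ↔ index [201, 300].
201 + (590.2−532.8)·(300−201)/(652.3−532.8) = 201 + 57.4·99/119.5 ≈ 248.55, so AQI = 249.
Site J: row 414.1–532.7 (AQI 151–200). (200−151)·(501.8−414.1)/(532.7−414.1) + 151 = 49·87.7/118.6 + 151 ≈ 187.23 → 187.
AQIs: Site A=153, Site K=170, Site D=249, Site J=187. Site J (187) − Site D (249) = -62.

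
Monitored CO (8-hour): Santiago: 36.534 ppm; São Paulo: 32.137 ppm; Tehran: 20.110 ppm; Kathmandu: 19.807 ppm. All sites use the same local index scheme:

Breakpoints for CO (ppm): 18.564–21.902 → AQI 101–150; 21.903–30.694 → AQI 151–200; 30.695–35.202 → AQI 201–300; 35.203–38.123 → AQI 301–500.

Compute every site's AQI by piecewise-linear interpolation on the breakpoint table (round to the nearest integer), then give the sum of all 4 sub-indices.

Santiago 36.534: bracket 35.203–38.123 → index 301–500; slope 199/2.920, offset 1.331.
AQI = 301 + 199/2.920·1.331 ≈ 391.71 ⇒ 392.
São Paulo: 32.137 lies in 30.695–35.202, so I_lo=201, I_hi=300, C_lo=30.695, C_hi=35.202.
(300−201)/(35.202−30.695) × (32.137−30.695) + 201 = 99/4.507 × 1.442 + 201 ≈ 232.67 → 233.
Tehran 20.110: bracket 18.564–21.902 → index 101–150; slope 49/3.338, offset 1.546.
AQI = 101 + 49/3.338·1.546 ≈ 123.69 ⇒ 124.
Kathmandu: 19.807 ∈ [18.564, 21.902] ↔ index [101, 150].
101 + (19.807−18.564)·(150−101)/(21.902−18.564) = 101 + 1.243·49/3.338 ≈ 119.25, so AQI = 119.
AQIs: Santiago=392, São Paulo=233, Tehran=124, Kathmandu=119. Sum = 392 + 233 + 124 + 119 = 868.

868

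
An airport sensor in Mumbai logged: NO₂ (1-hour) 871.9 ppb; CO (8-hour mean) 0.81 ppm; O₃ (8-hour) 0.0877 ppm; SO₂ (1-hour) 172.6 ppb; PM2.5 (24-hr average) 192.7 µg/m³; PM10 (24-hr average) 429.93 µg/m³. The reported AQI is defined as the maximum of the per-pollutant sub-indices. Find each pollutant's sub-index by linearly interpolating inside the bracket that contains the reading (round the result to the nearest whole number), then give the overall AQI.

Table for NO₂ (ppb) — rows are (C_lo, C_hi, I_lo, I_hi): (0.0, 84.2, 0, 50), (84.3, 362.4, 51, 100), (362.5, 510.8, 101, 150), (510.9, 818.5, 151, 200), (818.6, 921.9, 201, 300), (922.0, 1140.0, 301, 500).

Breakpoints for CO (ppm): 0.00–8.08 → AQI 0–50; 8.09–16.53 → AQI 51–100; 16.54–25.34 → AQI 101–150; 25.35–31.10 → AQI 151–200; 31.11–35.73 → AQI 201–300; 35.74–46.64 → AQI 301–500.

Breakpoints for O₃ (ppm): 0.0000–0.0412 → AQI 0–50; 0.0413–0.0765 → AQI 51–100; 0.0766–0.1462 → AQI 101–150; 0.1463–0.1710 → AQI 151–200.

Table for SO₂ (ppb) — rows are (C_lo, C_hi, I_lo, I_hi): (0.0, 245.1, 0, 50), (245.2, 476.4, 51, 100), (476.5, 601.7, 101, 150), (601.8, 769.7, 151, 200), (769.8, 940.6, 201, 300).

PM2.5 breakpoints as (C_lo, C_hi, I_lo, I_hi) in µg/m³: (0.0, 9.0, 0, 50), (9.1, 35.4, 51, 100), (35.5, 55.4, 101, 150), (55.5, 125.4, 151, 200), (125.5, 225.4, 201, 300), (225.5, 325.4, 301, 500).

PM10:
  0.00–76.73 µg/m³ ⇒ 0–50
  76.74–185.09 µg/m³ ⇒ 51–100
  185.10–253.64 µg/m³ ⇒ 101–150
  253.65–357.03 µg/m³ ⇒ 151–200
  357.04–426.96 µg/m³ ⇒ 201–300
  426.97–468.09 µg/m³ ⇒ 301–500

NO₂: row 818.6–921.9 (AQI 201–300). (300−201)·(871.9−818.6)/(921.9−818.6) + 201 = 99·53.3/103.3 + 201 ≈ 252.08 → 252.
CO: row 0.00–8.08 (AQI 0–50). (50−0)·(0.81−0.00)/(8.08−0.00) + 0 = 50·0.81/8.08 + 0 ≈ 5.01 → 5.
O₃: row 0.0766–0.1462 (AQI 101–150). (150−101)·(0.0877−0.0766)/(0.1462−0.0766) + 101 = 49·0.0111/0.0696 + 101 ≈ 108.81 → 109.
SO₂: row 0.0–245.1 (AQI 0–50). (50−0)·(172.6−0.0)/(245.1−0.0) + 0 = 50·172.6/245.1 + 0 ≈ 35.21 → 35.
PM2.5: row 125.5–225.4 (AQI 201–300). (300−201)·(192.7−125.5)/(225.4−125.5) + 201 = 99·67.2/99.9 + 201 ≈ 267.59 → 268.
PM10: 429.93 ∈ [426.97, 468.09] ↔ index [301, 500].
301 + (429.93−426.97)·(500−301)/(468.09−426.97) = 301 + 2.96·199/41.12 ≈ 315.32, so AQI = 315.
Sub-indices: NO₂→252, CO→5, O₃→109, SO₂→35, PM2.5→268, PM10→315. Overall AQI = max = 315; dominant pollutant is PM10.
AQI 315: Hazardous.

315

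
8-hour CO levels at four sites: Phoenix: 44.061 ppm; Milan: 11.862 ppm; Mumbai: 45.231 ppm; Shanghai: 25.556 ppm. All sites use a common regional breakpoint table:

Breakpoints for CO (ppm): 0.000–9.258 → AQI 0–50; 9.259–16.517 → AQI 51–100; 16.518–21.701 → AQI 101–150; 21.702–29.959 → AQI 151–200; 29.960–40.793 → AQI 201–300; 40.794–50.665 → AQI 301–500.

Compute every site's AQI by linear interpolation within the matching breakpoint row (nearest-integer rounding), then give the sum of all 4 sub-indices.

Phoenix: 44.061 lies in 40.794–50.665, so I_lo=301, I_hi=500, C_lo=40.794, C_hi=50.665.
(500−301)/(50.665−40.794) × (44.061−40.794) + 301 = 199/9.871 × 3.267 + 301 ≈ 366.86 → 367.
Milan: 11.862 lies in 9.259–16.517, so I_lo=51, I_hi=100, C_lo=9.259, C_hi=16.517.
(100−51)/(16.517−9.259) × (11.862−9.259) + 51 = 49/7.258 × 2.603 + 51 ≈ 68.57 → 69.
Mumbai: 45.231 lies in 40.794–50.665, so I_lo=301, I_hi=500, C_lo=40.794, C_hi=50.665.
(500−301)/(50.665−40.794) × (45.231−40.794) + 301 = 199/9.871 × 4.437 + 301 ≈ 390.45 → 390.
Shanghai: 25.556 lies in 21.702–29.959, so I_lo=151, I_hi=200, C_lo=21.702, C_hi=29.959.
(200−151)/(29.959−21.702) × (25.556−21.702) + 151 = 49/8.257 × 3.854 + 151 ≈ 173.87 → 174.
AQIs: Phoenix=367, Milan=69, Mumbai=390, Shanghai=174. Sum = 367 + 69 + 390 + 174 = 1000.

1000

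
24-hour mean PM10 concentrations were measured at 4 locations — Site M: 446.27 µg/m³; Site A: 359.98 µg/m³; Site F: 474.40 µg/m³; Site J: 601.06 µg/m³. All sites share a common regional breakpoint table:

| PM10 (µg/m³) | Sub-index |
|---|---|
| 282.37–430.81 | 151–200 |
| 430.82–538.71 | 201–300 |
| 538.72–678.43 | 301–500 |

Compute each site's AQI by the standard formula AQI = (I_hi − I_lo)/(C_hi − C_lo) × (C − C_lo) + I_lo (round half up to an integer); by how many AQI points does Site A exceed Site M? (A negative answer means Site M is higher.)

-38

Site M 446.27: bracket 430.82–538.71 → index 201–300; slope 99/107.89, offset 15.45.
AQI = 201 + 99/107.89·15.45 ≈ 215.18 ⇒ 215.
Site A: row 282.37–430.81 (AQI 151–200). (200−151)·(359.98−282.37)/(430.81−282.37) + 151 = 49·77.61/148.44 + 151 ≈ 176.62 → 177.
Site F: 474.40 ∈ [430.82, 538.71] ↔ index [201, 300].
201 + (474.40−430.82)·(300−201)/(538.71−430.82) = 201 + 43.58·99/107.89 ≈ 240.99, so AQI = 241.
Site J: 601.06 lies in 538.72–678.43, so I_lo=301, I_hi=500, C_lo=538.72, C_hi=678.43.
(500−301)/(678.43−538.72) × (601.06−538.72) + 301 = 199/139.71 × 62.34 + 301 ≈ 389.80 → 390.
AQIs: Site M=215, Site A=177, Site F=241, Site J=390. Site A (177) − Site M (215) = -38.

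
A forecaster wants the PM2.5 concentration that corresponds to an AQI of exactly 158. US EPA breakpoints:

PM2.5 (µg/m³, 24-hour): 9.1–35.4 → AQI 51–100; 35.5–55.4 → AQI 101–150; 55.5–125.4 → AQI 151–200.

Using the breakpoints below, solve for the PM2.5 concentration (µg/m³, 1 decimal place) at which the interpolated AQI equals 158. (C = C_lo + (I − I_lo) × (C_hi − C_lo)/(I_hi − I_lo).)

65.5

AQI 158 lies in the 151–200 band, which corresponds to 55.5–125.4 µg/m³.
C = 55.5 + (158−151)×(125.4−55.5)/(200−151) = 55.5 + 7×69.9/49 ≈ 65.486 µg/m³ → 65.5 µg/m³ to 1 dp.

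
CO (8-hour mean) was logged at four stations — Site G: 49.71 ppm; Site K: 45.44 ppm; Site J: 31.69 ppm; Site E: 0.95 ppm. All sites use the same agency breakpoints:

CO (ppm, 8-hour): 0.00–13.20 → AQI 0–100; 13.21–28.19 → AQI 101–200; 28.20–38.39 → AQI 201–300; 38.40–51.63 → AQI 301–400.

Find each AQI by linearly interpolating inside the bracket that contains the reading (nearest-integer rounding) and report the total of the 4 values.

Site G 49.71: bracket 38.40–51.63 → index 301–400; slope 99/13.23, offset 11.31.
AQI = 301 + 99/13.23·11.31 ≈ 385.63 ⇒ 386.
Site K: row 38.40–51.63 (AQI 301–400). (400−301)·(45.44−38.40)/(51.63−38.40) + 301 = 99·7.04/13.23 + 301 ≈ 353.68 → 354.
Site J 31.69: bracket 28.20–38.39 → index 201–300; slope 99/10.19, offset 3.49.
AQI = 201 + 99/10.19·3.49 ≈ 234.91 ⇒ 235.
Site E: row 0.00–13.20 (AQI 0–100). (100−0)·(0.95−0.00)/(13.20−0.00) + 0 = 100·0.95/13.20 + 0 ≈ 7.20 → 7.
AQIs: Site G=386, Site K=354, Site J=235, Site E=7. Sum = 386 + 354 + 235 + 7 = 982.

982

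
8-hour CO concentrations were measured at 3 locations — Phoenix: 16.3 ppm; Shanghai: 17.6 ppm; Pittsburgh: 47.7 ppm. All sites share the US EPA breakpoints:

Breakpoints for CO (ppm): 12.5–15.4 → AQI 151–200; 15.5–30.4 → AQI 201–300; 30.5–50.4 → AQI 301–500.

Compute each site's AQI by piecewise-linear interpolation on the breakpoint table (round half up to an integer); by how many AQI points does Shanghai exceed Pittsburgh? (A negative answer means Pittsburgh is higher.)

Phoenix 16.3: bracket 15.5–30.4 → index 201–300; slope 99/14.9, offset 0.8.
AQI = 201 + 99/14.9·0.8 ≈ 206.32 ⇒ 206.
Shanghai 17.6: bracket 15.5–30.4 → index 201–300; slope 99/14.9, offset 2.1.
AQI = 201 + 99/14.9·2.1 ≈ 214.95 ⇒ 215.
Pittsburgh: 47.7 ∈ [30.5, 50.4] ↔ index [301, 500].
301 + (47.7−30.5)·(500−301)/(50.4−30.5) = 301 + 17.2·199/19.9 ≈ 473.00, so AQI = 473.
AQIs: Phoenix=206, Shanghai=215, Pittsburgh=473. Shanghai (215) − Pittsburgh (473) = -258.

-258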